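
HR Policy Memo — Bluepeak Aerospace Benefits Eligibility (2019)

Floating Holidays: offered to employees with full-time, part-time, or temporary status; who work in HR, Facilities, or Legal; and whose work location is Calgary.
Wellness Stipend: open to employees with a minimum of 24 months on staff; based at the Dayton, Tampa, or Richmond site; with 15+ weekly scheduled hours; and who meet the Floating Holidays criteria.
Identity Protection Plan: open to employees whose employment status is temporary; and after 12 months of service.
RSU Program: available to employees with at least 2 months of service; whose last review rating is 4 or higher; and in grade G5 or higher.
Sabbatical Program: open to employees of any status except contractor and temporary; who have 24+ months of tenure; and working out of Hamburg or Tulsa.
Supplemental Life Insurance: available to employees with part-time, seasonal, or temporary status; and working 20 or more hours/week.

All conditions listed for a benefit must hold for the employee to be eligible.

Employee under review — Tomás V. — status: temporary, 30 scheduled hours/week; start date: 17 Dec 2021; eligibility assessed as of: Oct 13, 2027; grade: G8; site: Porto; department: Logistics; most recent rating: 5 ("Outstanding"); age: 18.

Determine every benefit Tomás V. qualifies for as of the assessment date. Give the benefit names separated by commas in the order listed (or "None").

Service from 17 Dec 2021 to Oct 13, 2027: 2126 days.
Floating Holidays — status temporary ✓; dept Logistics ✗ → not eligible.
Wellness Stipend — service 2126 days ≥ 24 months (≈720 days) ✓; site Porto ✗ (not Dayton, Tampa, or Richmond) → not eligible.
Identity Protection Plan — status temporary ✓; service 2126 days ≥ 12 months (≈360 days) ✓ → eligible.
RSU Program — service 2126 days ≥ 2 months (≈60 days) ✓; rating 5 ≥ 4 ✓; grade G8 ≥ G5 ✓ → eligible.
Sabbatical Program — status temporary ✗ (excluded) → not eligible.
Supplemental Life Insurance — status temporary ✓; 30 hrs/wk ≥ 20 ✓ → eligible.

Identity Protection Plan, RSU Program, Supplemental Life Insurance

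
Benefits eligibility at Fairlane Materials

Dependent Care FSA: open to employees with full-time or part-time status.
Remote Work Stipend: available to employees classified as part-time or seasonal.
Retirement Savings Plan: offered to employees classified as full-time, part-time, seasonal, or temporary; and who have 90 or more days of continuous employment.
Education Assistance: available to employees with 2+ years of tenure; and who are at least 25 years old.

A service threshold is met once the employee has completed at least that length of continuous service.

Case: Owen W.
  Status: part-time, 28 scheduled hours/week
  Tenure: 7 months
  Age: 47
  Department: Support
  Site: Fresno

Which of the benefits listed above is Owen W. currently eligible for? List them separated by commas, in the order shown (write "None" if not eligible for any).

Dependent Care FSA, Remote Work Stipend, Retirement Savings Plan

Dependent Care FSA — status part-time ✓ → eligible.
Remote Work Stipend — status part-time ✓ → eligible.
Retirement Savings Plan — status part-time ✓; service 7 months ≥ 90 days ✓ → eligible.
Education Assistance — service 7 months < 2 years (≈730 days) ✗ → not eligible.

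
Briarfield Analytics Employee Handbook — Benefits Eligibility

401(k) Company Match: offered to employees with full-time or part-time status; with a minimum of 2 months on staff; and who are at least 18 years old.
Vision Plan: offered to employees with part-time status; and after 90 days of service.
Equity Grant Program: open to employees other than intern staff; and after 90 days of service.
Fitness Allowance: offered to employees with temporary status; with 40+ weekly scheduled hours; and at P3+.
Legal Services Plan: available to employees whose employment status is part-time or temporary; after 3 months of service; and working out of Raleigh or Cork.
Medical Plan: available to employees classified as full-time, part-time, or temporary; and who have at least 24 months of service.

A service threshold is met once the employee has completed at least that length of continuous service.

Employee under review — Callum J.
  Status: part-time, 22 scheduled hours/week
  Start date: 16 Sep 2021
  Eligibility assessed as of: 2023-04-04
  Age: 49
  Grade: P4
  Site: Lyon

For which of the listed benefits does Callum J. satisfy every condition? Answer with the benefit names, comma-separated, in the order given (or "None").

401(k) Company Match, Vision Plan, Equity Grant Program

Service from 16 Sep 2021 to 2023-04-04: 565 days.
401(k) Company Match — status part-time ✓; service 565 days ≥ 2 months (≈60 days) ✓; age 49 ≥ 18 ✓ → eligible.
Vision Plan — status part-time ✓; service 565 days ≥ 90 days ✓ → eligible.
Equity Grant Program — status part-time ✓ (not excluded); service 565 days ≥ 90 days ✓ → eligible.
Fitness Allowance — status part-time ✗ (requires temporary) → not eligible.
Legal Services Plan — status part-time ✓; service 565 days ≥ 3 months (≈90 days) ✓; site Lyon ✗ (not Raleigh or Cork) → not eligible.
Medical Plan — status part-time ✓; service 565 days < 24 months (≈720 days) ✗ → not eligible.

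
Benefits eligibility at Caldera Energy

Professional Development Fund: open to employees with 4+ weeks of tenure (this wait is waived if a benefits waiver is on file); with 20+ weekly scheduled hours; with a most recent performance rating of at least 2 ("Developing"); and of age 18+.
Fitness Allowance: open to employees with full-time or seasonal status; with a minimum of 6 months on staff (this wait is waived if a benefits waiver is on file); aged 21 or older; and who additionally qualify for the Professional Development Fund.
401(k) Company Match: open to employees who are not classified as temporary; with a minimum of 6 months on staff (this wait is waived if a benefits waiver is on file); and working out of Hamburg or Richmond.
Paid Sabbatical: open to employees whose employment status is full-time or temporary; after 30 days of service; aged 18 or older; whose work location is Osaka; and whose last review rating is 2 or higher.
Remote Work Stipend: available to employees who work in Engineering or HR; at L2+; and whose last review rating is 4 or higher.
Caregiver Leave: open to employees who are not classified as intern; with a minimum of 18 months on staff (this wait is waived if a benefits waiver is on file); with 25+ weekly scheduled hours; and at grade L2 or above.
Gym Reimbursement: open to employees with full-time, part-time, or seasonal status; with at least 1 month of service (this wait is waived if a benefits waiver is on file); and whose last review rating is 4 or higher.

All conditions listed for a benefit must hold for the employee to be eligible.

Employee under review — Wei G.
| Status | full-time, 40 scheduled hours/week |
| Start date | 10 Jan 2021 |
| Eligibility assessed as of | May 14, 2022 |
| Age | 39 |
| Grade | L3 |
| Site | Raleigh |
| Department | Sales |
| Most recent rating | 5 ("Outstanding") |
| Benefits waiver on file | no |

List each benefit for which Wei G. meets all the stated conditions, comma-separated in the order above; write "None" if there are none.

Service from 10 Jan 2021 to May 14, 2022: 489 days.
Professional Development Fund — no waiver, service 489 days ≥ 4 weeks (≈28 days) ✓; 40 hrs/wk ≥ 20 ✓; rating 5 ≥ 2 ✓; age 39 ≥ 18 ✓ → eligible.
Fitness Allowance — status full-time ✓; no waiver, service 489 days ≥ 6 months (≈180 days) ✓; age 39 ≥ 21 ✓; eligible for Professional Development Fund ✓ → eligible.
401(k) Company Match — status full-time ✓ (not excluded); no waiver, service 489 days ≥ 6 months (≈180 days) ✓; site Raleigh ✗ (not Hamburg or Richmond) → not eligible.
Paid Sabbatical — status full-time ✓; service 489 days ≥ 30 days ✓; age 39 ≥ 18 ✓; site Raleigh ✗ (not Osaka) → not eligible.
Remote Work Stipend — dept Sales ✗ → not eligible.
Caregiver Leave — status full-time ✓ (not excluded); no waiver, service 489 days < 18 months (≈540 days) ✗ → not eligible.
Gym Reimbursement — status full-time ✓; no waiver, service 489 days ≥ 1 month (≈30 days) ✓; rating 5 ≥ 4 ✓ → eligible.

Professional Development Fund, Fitness Allowance, Gym Reimbursement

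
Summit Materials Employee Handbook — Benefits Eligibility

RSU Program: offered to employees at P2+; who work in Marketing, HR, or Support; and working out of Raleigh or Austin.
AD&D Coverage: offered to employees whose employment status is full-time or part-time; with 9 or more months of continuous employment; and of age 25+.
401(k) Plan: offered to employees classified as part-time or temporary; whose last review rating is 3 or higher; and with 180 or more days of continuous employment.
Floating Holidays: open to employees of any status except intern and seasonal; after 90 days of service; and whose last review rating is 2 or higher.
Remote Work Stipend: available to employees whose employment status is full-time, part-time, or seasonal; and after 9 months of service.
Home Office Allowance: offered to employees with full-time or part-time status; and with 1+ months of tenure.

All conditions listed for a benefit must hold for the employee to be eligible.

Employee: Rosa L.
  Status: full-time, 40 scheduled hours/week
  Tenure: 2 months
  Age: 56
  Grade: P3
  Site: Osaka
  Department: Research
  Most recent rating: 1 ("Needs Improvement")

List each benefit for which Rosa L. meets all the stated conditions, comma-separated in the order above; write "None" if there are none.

Home Office Allowance

RSU Program — grade P3 ≥ P2 ✓; dept Research ✗ → not eligible.
AD&D Coverage — status full-time ✓; service 2 months < 9 months ✗ → not eligible.
401(k) Plan — status full-time ✗ (requires part-time or temporary) → not eligible.
Floating Holidays — status full-time ✓ (not excluded); service 2 months < 90 days ✗ → not eligible.
Remote Work Stipend — status full-time ✓; service 2 months < 9 months ✗ → not eligible.
Home Office Allowance — status full-time ✓; service 2 months ≥ 1 month ✓ → eligible.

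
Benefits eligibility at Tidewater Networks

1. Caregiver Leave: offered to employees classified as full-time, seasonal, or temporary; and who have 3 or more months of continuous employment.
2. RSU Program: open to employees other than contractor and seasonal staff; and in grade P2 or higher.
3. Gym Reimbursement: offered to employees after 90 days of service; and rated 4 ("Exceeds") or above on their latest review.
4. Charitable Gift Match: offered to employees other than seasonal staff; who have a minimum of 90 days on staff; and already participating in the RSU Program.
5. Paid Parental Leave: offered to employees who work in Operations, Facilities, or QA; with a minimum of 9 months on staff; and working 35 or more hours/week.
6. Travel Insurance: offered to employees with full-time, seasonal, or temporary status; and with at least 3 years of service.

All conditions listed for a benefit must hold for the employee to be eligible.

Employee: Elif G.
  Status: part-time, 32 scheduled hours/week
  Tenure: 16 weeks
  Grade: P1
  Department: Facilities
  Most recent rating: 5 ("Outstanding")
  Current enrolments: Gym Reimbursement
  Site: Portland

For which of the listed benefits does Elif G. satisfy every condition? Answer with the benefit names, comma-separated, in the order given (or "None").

Caregiver Leave — status part-time ✗ (requires full-time, seasonal, or temporary) → not eligible.
RSU Program — status part-time ✓ (not excluded); grade P1 < P2 ✗ → not eligible.
Gym Reimbursement — service 16 weeks ≥ 90 days ✓; rating 5 ≥ 4 ✓ → eligible.
Charitable Gift Match — status part-time ✓ (not excluded); service 16 weeks ≥ 90 days ✓; not enrolled in RSU Program ✗ → not eligible.
Paid Parental Leave — dept Facilities ✓; service 16 weeks < 9 months (≈270 days) ✗ → not eligible.
Travel Insurance — status part-time ✗ (requires full-time, seasonal, or temporary) → not eligible.

Gym Reimbursement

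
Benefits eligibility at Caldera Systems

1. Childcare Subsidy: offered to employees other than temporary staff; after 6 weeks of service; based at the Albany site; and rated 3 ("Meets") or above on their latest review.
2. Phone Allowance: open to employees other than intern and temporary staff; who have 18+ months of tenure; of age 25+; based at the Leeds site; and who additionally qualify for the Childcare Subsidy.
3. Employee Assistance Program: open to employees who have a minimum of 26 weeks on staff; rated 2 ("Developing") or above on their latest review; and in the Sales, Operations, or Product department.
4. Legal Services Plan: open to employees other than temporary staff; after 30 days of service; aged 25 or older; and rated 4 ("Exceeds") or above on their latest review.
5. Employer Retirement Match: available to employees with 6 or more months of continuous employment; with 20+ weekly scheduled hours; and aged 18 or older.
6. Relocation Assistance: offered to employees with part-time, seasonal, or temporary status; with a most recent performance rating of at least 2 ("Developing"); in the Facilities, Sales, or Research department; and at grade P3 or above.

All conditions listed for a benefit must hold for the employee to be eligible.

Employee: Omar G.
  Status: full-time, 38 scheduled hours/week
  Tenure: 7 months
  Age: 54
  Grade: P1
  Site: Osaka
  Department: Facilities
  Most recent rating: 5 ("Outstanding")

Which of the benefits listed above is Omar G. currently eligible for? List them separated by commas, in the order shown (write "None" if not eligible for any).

Childcare Subsidy — status full-time ✓ (not excluded); service 7 months ≥ 6 weeks (≈42 days) ✓; site Osaka ✗ (not Albany) → not eligible.
Phone Allowance — status full-time ✓ (not excluded); service 7 months < 18 months ✗ → not eligible.
Employee Assistance Program — service 7 months ≥ 26 weeks (≈182 days) ✓; rating 5 ≥ 2 ✓; dept Facilities ✗ → not eligible.
Legal Services Plan — status full-time ✓ (not excluded); service 7 months ≥ 30 days ✓; age 54 ≥ 25 ✓; rating 5 ≥ 4 ✓ → eligible.
Employer Retirement Match — service 7 months ≥ 6 months ✓; 38 hrs/wk ≥ 20 ✓; age 54 ≥ 18 ✓ → eligible.
Relocation Assistance — status full-time ✗ (requires part-time, seasonal, or temporary) → not eligible.

Legal Services Plan, Employer Retirement Match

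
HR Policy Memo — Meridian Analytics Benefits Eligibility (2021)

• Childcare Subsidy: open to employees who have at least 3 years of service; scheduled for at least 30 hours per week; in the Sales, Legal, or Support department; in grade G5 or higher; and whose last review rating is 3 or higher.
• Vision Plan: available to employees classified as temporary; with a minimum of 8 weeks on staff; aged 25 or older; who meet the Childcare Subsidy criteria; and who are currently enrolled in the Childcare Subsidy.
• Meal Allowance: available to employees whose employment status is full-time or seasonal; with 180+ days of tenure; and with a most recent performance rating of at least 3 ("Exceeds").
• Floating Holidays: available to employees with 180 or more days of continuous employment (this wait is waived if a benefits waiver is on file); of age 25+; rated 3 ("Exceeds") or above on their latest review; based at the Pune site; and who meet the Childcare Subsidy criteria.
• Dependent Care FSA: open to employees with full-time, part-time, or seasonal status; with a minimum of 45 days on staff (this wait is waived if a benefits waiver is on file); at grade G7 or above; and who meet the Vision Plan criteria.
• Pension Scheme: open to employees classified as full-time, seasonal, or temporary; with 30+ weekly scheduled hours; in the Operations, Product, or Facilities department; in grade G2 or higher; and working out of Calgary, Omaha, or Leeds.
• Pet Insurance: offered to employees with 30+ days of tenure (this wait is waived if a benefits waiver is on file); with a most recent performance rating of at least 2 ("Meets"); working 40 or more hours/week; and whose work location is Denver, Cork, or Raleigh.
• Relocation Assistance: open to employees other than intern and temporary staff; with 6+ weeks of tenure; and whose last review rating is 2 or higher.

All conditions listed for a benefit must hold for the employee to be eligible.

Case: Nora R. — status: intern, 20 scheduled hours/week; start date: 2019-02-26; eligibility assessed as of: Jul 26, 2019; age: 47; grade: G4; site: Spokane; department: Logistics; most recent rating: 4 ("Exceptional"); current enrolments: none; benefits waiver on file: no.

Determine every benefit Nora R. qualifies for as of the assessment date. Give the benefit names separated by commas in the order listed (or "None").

Service from 2019-02-26 to Jul 26, 2019: 150 days.
Childcare Subsidy — service 150 days < 3 years (≈1095 days) ✗ → not eligible.
Vision Plan — status intern ✗ (requires temporary) → not eligible.
Meal Allowance — status intern ✗ (requires full-time or seasonal) → not eligible.
Floating Holidays — no waiver, service 150 days < 180 days ✗ → not eligible.
Dependent Care FSA — status intern ✗ (requires full-time, part-time, or seasonal) → not eligible.
Pension Scheme — status intern ✗ (requires full-time, seasonal, or temporary) → not eligible.
Pet Insurance — no waiver, service 150 days ≥ 30 days ✓; rating 4 ≥ 2 ✓; 20 hrs/wk < 40 ✗ → not eligible.
Relocation Assistance — status intern ✗ (excluded) → not eligible.

None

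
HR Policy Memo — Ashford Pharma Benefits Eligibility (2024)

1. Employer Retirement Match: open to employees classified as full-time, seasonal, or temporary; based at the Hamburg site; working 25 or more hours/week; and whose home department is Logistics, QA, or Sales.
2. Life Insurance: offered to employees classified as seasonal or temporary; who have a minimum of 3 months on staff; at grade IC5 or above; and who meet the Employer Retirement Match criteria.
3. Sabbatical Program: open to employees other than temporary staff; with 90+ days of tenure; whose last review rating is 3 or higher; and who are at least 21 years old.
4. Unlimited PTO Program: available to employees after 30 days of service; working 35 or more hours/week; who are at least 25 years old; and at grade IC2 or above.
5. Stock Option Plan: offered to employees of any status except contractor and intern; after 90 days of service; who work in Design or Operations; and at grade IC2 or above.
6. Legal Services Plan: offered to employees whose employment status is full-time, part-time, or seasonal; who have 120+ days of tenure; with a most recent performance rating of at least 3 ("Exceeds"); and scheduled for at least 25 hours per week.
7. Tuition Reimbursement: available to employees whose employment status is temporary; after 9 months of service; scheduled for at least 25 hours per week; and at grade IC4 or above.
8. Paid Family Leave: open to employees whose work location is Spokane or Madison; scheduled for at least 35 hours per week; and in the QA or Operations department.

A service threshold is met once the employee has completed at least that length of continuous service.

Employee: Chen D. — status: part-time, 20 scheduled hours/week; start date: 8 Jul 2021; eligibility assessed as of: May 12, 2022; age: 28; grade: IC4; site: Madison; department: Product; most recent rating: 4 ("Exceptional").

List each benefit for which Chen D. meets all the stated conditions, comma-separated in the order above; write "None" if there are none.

Sabbatical Program

Service from 8 Jul 2021 to May 12, 2022: 308 days.
Employer Retirement Match — status part-time ✗ (requires full-time, seasonal, or temporary) → not eligible.
Life Insurance — status part-time ✗ (requires seasonal or temporary) → not eligible.
Sabbatical Program — status part-time ✓ (not excluded); service 308 days ≥ 90 days ✓; rating 4 ≥ 3 ✓; age 28 ≥ 21 ✓ → eligible.
Unlimited PTO Program — service 308 days ≥ 30 days ✓; 20 hrs/wk < 35 ✗ → not eligible.
Stock Option Plan — status part-time ✓ (not excluded); service 308 days ≥ 90 days ✓; dept Product ✗ → not eligible.
Legal Services Plan — status part-time ✓; service 308 days ≥ 120 days ✓; rating 4 ≥ 3 ✓; 20 hrs/wk < 25 ✗ → not eligible.
Tuition Reimbursement — status part-time ✗ (requires temporary) → not eligible.
Paid Family Leave — site Madison ✓; 20 hrs/wk < 35 ✗ → not eligible.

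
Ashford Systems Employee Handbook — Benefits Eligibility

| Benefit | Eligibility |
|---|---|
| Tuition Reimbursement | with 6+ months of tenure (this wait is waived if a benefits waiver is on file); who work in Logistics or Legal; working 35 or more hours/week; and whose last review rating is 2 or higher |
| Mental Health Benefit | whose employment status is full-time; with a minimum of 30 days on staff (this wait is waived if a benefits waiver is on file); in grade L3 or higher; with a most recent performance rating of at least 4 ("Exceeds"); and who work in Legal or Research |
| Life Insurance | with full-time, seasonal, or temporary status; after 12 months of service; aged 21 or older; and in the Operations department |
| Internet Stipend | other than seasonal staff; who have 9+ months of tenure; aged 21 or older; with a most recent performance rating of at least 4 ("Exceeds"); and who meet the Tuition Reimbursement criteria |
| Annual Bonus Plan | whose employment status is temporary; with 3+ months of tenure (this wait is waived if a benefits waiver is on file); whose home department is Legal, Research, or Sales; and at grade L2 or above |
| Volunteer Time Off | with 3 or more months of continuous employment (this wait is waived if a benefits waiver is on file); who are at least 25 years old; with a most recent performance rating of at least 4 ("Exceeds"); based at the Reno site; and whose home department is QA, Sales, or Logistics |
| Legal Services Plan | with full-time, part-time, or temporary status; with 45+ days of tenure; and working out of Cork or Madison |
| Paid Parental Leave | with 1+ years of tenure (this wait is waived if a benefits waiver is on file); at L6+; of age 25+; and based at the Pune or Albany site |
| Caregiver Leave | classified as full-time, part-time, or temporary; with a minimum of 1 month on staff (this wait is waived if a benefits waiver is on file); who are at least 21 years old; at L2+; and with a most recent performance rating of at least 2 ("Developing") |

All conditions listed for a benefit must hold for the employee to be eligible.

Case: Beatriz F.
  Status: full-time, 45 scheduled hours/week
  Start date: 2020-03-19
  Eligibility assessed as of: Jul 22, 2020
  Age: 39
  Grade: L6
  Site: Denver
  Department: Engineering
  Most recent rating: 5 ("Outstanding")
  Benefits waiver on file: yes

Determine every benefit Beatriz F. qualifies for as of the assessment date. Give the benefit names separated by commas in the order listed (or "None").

Service from 2020-03-19 to Jul 22, 2020: 125 days.
Tuition Reimbursement — benefits waiver on file ✓; dept Engineering ✗ → not eligible.
Mental Health Benefit — status full-time ✓; benefits waiver on file ✓; grade L6 ≥ L3 ✓; rating 5 ≥ 4 ✓; dept Engineering ✗ → not eligible.
Life Insurance — status full-time ✓; service 125 days < 12 months (≈360 days) ✗ → not eligible.
Internet Stipend — status full-time ✓ (not excluded); service 125 days < 9 months (≈270 days) ✗ → not eligible.
Annual Bonus Plan — status full-time ✗ (requires temporary) → not eligible.
Volunteer Time Off — benefits waiver on file ✓; age 39 ≥ 25 ✓; rating 5 ≥ 4 ✓; site Denver ✗ (not Reno) → not eligible.
Legal Services Plan — status full-time ✓; service 125 days ≥ 45 days ✓; site Denver ✗ (not Cork or Madison) → not eligible.
Paid Parental Leave — benefits waiver on file ✓; grade L6 ≥ L6 ✓; age 39 ≥ 25 ✓; site Denver ✗ (not Pune or Albany) → not eligible.
Caregiver Leave — status full-time ✓; benefits waiver on file ✓; age 39 ≥ 21 ✓; grade L6 ≥ L2 ✓; rating 5 ≥ 2 ✓ → eligible.

Caregiver Leave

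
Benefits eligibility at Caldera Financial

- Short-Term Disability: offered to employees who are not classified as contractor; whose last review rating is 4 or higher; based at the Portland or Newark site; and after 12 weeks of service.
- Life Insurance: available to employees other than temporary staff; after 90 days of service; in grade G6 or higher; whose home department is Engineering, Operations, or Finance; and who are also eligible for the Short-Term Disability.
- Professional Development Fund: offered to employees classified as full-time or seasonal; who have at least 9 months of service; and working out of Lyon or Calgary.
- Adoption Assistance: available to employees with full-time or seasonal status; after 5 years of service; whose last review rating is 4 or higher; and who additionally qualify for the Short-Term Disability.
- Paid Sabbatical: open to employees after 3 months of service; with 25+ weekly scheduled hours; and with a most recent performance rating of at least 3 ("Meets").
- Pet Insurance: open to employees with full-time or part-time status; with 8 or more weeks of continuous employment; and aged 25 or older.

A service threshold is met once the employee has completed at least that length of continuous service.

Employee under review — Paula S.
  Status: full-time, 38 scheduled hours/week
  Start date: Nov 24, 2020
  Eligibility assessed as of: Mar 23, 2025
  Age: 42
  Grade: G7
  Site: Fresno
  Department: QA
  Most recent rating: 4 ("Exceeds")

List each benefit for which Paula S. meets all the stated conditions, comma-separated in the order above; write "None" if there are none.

Paid Sabbatical, Pet Insurance

Service from Nov 24, 2020 to Mar 23, 2025: 1580 days.
Short-Term Disability — status full-time ✓ (not excluded); rating 4 ≥ 4 ✓; site Fresno ✗ (not Portland or Newark) → not eligible.
Life Insurance — status full-time ✓ (not excluded); service 1580 days ≥ 90 days ✓; grade G7 ≥ G6 ✓; dept QA ✗ → not eligible.
Professional Development Fund — status full-time ✓; service 1580 days ≥ 9 months (≈270 days) ✓; site Fresno ✗ (not Lyon or Calgary) → not eligible.
Adoption Assistance — status full-time ✓; service 1580 days < 5 years (≈1825 days) ✗ → not eligible.
Paid Sabbatical — service 1580 days ≥ 3 months (≈90 days) ✓; 38 hrs/wk ≥ 25 ✓; rating 4 ≥ 3 ✓ → eligible.
Pet Insurance — status full-time ✓; service 1580 days ≥ 8 weeks (≈56 days) ✓; age 42 ≥ 25 ✓ → eligible.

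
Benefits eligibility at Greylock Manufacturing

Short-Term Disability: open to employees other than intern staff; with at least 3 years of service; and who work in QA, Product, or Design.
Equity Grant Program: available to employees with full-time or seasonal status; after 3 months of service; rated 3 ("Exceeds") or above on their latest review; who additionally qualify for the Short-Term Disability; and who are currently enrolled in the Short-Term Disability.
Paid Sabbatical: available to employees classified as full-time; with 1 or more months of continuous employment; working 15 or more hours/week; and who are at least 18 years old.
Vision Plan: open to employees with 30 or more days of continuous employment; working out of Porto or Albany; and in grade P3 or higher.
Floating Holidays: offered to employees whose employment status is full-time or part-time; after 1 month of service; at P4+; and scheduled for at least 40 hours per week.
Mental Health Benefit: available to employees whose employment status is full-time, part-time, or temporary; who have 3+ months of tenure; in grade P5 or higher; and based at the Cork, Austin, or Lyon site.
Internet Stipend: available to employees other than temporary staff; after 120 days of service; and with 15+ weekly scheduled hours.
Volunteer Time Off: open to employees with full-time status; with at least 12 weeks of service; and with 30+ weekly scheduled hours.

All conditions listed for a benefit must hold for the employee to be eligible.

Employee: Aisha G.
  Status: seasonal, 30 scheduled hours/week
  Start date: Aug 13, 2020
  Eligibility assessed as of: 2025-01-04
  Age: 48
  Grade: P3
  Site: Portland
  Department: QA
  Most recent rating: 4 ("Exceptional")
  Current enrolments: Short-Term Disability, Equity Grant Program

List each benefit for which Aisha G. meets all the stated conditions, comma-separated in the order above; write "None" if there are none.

Service from Aug 13, 2020 to 2025-01-04: 1605 days.
Short-Term Disability — status seasonal ✓ (not excluded); service 1605 days ≥ 3 years (≈1095 days) ✓; dept QA ✓ → eligible.
Equity Grant Program — status seasonal ✓; service 1605 days ≥ 3 months (≈90 days) ✓; rating 4 ≥ 3 ✓; eligible for Short-Term Disability ✓; enrolled in Short-Term Disability ✓ → eligible.
Paid Sabbatical — status seasonal ✗ (requires full-time) → not eligible.
Vision Plan — service 1605 days ≥ 30 days ✓; site Portland ✗ (not Porto or Albany) → not eligible.
Floating Holidays — status seasonal ✗ (requires full-time or part-time) → not eligible.
Mental Health Benefit — status seasonal ✗ (requires full-time, part-time, or temporary) → not eligible.
Internet Stipend — status seasonal ✓ (not excluded); service 1605 days ≥ 120 days ✓; 30 hrs/wk ≥ 15 ✓ → eligible.
Volunteer Time Off — status seasonal ✗ (requires full-time) → not eligible.

Short-Term Disability, Equity Grant Program, Internet Stipend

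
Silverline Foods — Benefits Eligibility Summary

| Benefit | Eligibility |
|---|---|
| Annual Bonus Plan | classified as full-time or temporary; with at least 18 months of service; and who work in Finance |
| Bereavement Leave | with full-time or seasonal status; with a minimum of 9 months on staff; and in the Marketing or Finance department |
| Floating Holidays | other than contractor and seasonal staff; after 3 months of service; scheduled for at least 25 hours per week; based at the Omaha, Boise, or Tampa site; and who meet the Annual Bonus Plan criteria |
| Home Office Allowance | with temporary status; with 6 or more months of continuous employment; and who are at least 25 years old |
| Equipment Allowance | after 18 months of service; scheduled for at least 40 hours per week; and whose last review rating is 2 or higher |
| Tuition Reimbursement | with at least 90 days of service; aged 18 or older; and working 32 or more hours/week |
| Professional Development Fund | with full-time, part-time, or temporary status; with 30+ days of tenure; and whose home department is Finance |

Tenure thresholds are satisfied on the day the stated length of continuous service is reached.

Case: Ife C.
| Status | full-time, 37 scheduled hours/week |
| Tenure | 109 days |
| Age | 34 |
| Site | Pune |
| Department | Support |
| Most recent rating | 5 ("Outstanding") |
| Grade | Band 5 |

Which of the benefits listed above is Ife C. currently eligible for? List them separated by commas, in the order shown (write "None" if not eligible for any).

Annual Bonus Plan — status full-time ✓; service 109 days < 18 months (≈540 days) ✗ → not eligible.
Bereavement Leave — status full-time ✓; service 109 days < 9 months (≈270 days) ✗ → not eligible.
Floating Holidays — status full-time ✓ (not excluded); service 109 days ≥ 3 months (≈90 days) ✓; 37 hrs/wk ≥ 25 ✓; site Pune ✗ (not Omaha, Boise, or Tampa) → not eligible.
Home Office Allowance — status full-time ✗ (requires temporary) → not eligible.
Equipment Allowance — service 109 days < 18 months (≈540 days) ✗ → not eligible.
Tuition Reimbursement — service 109 days ≥ 90 days ✓; age 34 ≥ 18 ✓; 37 hrs/wk ≥ 32 ✓ → eligible.
Professional Development Fund — status full-time ✓; service 109 days ≥ 30 days ✓; dept Support ✗ → not eligible.

Tuition Reimbursement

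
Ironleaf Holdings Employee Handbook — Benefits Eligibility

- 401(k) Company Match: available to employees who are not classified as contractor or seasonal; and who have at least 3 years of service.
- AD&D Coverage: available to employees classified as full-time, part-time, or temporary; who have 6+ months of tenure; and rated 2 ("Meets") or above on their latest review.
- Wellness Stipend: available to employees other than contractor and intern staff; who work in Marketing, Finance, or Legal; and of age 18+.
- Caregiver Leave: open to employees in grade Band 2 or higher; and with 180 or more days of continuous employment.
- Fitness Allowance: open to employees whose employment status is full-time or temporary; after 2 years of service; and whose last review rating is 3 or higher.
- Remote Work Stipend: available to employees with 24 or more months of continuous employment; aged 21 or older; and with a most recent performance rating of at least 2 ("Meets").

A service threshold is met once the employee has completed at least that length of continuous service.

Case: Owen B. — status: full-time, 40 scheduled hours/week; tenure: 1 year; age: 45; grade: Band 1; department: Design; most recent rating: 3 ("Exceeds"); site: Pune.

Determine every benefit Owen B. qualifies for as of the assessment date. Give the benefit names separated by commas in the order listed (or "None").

AD&D Coverage

401(k) Company Match — status full-time ✓ (not excluded); service 1 year < 3 years ✗ → not eligible.
AD&D Coverage — status full-time ✓; service 1 year ≥ 6 months (≈180 days) ✓; rating 3 ≥ 2 ✓ → eligible.
Wellness Stipend — status full-time ✓ (not excluded); dept Design ✗ → not eligible.
Caregiver Leave — grade Band 1 < Band 2 ✗ → not eligible.
Fitness Allowance — status full-time ✓; service 1 year < 2 years ✗ → not eligible.
Remote Work Stipend — service 1 year < 24 months (≈720 days) ✗ → not eligible.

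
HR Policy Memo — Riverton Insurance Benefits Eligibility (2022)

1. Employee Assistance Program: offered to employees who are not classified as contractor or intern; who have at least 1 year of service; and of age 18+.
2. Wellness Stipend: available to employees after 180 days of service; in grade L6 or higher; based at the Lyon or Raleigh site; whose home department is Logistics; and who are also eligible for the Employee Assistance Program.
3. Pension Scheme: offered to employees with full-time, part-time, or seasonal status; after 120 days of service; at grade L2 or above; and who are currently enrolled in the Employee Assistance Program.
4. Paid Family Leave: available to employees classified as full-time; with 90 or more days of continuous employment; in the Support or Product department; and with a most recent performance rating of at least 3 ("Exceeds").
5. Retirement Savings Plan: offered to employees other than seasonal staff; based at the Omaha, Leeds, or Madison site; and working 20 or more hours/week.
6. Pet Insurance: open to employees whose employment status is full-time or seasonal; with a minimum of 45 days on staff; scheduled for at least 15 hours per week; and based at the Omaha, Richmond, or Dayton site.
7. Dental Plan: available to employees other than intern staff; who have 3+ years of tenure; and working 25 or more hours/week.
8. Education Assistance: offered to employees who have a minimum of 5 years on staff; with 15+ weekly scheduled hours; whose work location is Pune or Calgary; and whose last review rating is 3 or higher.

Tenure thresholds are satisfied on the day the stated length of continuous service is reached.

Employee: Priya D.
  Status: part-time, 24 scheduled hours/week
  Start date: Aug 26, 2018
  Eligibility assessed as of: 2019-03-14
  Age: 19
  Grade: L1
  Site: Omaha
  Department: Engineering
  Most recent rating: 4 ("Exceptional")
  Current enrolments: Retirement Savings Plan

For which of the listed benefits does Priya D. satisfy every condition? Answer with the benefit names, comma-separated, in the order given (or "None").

Retirement Savings Plan

Service from Aug 26, 2018 to 2019-03-14: 200 days.
Employee Assistance Program — status part-time ✓ (not excluded); service 200 days < 1 year (≈365 days) ✗ → not eligible.
Wellness Stipend — service 200 days ≥ 180 days ✓; grade L1 < L6 ✗ → not eligible.
Pension Scheme — status part-time ✓; service 200 days ≥ 120 days ✓; grade L1 < L2 ✗ → not eligible.
Paid Family Leave — status part-time ✗ (requires full-time) → not eligible.
Retirement Savings Plan — status part-time ✓ (not excluded); site Omaha ✓; 24 hrs/wk ≥ 20 ✓ → eligible.
Pet Insurance — status part-time ✗ (requires full-time or seasonal) → not eligible.
Dental Plan — status part-time ✓ (not excluded); service 200 days < 3 years (≈1095 days) ✗ → not eligible.
Education Assistance — service 200 days < 5 years (≈1825 days) ✗ → not eligible.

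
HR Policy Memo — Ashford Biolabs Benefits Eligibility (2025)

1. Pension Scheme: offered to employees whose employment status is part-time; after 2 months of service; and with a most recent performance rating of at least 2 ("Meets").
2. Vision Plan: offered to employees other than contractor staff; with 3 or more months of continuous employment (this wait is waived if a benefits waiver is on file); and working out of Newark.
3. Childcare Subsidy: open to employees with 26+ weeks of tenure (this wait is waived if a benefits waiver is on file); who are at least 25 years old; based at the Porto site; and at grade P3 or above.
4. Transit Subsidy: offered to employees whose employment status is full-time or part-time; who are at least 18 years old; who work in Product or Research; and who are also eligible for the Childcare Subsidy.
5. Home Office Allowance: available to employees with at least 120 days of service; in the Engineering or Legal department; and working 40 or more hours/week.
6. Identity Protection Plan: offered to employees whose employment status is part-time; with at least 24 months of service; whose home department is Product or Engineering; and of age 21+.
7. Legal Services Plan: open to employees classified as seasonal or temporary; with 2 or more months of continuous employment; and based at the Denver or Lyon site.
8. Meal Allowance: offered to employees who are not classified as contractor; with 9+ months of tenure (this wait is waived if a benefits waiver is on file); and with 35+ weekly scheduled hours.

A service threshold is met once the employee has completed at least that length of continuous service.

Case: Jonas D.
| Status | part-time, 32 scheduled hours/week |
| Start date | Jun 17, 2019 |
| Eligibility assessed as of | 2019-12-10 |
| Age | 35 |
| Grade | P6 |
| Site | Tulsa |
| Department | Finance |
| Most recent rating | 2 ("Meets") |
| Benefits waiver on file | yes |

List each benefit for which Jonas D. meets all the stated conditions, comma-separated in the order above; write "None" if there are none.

Service from Jun 17, 2019 to 2019-12-10: 176 days.
Pension Scheme — status part-time ✓; service 176 days ≥ 2 months (≈60 days) ✓; rating 2 ≥ 2 ✓ → eligible.
Vision Plan — status part-time ✓ (not excluded); benefits waiver on file ✓; site Tulsa ✗ (not Newark) → not eligible.
Childcare Subsidy — benefits waiver on file ✓; age 35 ≥ 25 ✓; site Tulsa ✗ (not Porto) → not eligible.
Transit Subsidy — status part-time ✓; age 35 ≥ 18 ✓; dept Finance ✗ → not eligible.
Home Office Allowance — service 176 days ≥ 120 days ✓; dept Finance ✗ → not eligible.
Identity Protection Plan — status part-time ✓; service 176 days < 24 months (≈720 days) ✗ → not eligible.
Legal Services Plan — status part-time ✗ (requires seasonal or temporary) → not eligible.
Meal Allowance — status part-time ✓ (not excluded); benefits waiver on file ✓; 32 hrs/wk < 35 ✗ → not eligible.

Pension Scheme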